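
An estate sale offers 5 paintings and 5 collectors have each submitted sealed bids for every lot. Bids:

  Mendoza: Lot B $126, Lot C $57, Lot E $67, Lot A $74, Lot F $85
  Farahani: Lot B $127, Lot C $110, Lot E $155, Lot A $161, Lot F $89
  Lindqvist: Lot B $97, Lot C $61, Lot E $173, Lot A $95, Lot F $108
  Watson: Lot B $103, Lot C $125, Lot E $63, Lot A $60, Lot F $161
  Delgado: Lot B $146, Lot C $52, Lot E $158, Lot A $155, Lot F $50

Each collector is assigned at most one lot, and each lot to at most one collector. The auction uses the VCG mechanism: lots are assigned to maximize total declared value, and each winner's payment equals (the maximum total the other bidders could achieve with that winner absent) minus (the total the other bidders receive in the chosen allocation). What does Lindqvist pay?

Lindqvist pays $54.

Efficient allocation: Mendoza→Lot B ($126), Farahani→Lot C ($110), Lindqvist→Lot E ($173), Watson→Lot F ($161), Delgado→Lot A ($155); total welfare W = $725.
Lindqvist receives Lot E at value $173, so the others get W − 173 = $552.
Without Lindqvist: best allocation of the remaining 4 bidders over all 5 lots is Mendoza→Lot B ($126), Farahani→Lot A ($161), Watson→Lot F ($161), Delgado→Lot E ($158), total $606.
VCG payment = (others' best without Lindqvist) − (others' welfare with Lindqvist) = 606 − 552 = $54.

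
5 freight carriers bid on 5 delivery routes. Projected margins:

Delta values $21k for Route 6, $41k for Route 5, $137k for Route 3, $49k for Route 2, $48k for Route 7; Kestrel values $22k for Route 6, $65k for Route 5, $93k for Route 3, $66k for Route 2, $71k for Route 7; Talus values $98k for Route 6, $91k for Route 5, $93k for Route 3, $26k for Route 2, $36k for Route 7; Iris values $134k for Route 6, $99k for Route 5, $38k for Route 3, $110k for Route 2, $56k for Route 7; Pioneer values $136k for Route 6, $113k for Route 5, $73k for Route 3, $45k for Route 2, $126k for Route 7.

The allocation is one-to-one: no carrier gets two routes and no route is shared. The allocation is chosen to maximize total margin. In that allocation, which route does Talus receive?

Talus receives Route 5.

Optimal: Delta→Route 3 ($137k), Kestrel→Route 2 ($66k), Talus→Route 5 ($91k), Iris→Route 6 ($134k), Pioneer→Route 7 ($126k) — total 137+66+91+134+126 = $554k.
Max-entry greedy (repeatedly take the single best remaining cell) gives $545k, worse by 9.
Every other assignment is strictly worse.
Talus's own top route is Route 6 ($98k), but forcing Talus→Route 6 and reassigning the rest optimally gives only $536k — worse by 18.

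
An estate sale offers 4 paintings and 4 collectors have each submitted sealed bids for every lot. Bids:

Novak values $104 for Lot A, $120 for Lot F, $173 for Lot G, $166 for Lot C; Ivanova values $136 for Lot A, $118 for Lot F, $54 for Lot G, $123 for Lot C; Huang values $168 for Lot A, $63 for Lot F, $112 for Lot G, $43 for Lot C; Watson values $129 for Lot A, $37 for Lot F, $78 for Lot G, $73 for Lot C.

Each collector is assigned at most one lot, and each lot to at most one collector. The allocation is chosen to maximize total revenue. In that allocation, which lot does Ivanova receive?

Ivanova receives Lot F.

Optimal: Novak→Lot G ($173), Ivanova→Lot F ($118), Huang→Lot A ($168), Watson→Lot C ($73) — total 173+118+168+73 = $532.
Checked against all permutations: $532 is optimal.
Ivanova's own top lot is Lot A ($136), but forcing Ivanova→Lot A and reassigning the rest optimally gives only $451 — worse by 81.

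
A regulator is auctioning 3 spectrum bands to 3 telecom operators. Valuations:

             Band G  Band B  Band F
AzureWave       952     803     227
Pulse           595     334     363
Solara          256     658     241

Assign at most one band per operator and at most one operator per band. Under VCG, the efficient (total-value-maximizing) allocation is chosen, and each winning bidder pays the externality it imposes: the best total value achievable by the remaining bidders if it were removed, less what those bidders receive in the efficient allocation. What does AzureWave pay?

Efficient allocation: AzureWave→Band G ($952M), Pulse→Band F ($363M), Solara→Band B ($658M); total welfare W = $1973M.
AzureWave receives Band G at value $952M, so the others get W − 952 = $1021M.
Without AzureWave: best allocation of the remaining 2 bidders over all 3 bands is Pulse→Band G ($595M), Solara→Band B ($658M), total $1253M.
VCG payment = (others' best without AzureWave) − (others' welfare with AzureWave) = 1253 − 1021 = $232M.

AzureWave pays $232M.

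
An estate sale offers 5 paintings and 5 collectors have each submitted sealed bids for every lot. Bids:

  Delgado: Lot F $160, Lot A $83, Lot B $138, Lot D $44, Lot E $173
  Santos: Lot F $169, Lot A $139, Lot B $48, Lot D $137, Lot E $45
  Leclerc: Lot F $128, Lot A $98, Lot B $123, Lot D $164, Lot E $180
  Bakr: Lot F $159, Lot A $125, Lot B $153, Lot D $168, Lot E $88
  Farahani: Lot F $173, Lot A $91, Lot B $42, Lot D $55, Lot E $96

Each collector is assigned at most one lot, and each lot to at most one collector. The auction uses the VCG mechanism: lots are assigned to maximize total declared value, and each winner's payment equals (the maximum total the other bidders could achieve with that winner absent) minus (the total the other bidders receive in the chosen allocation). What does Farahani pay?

Efficient allocation: Delgado→Lot E ($173), Santos→Lot A ($139), Leclerc→Lot D ($164), Bakr→Lot B ($153), Farahani→Lot F ($173); total welfare W = $802.
Farahani receives Lot F at value $173, so the others get W − 173 = $629.
Without Farahani: best allocation of the remaining 4 bidders over all 5 lots is Delgado→Lot E ($173), Santos→Lot F ($169), Leclerc→Lot D ($164), Bakr→Lot B ($153), total $659.
VCG payment = (others' best without Farahani) − (others' welfare with Farahani) = 659 − 629 = $30.

Farahani pays $30.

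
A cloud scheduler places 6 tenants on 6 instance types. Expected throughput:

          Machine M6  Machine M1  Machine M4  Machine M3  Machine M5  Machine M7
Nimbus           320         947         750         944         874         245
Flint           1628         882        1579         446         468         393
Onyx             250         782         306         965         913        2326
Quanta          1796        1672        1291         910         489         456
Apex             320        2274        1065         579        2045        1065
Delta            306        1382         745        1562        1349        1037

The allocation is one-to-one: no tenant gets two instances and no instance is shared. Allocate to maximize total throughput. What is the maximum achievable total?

Maximum total: 10411 ops/s

Optimal: Nimbus→Machine M5 (874 ops/s), Flint→Machine M4 (1579 ops/s), Onyx→Machine M7 (2326 ops/s), Quanta→Machine M6 (1796 ops/s), Apex→Machine M1 (2274 ops/s), Delta→Machine M3 (1562 ops/s) — total 874+1579+2326+1796+2274+1562 = 10411 ops/s.
Next-best assignment: Nimbus→Machine M3, Flint→Machine M4, Onyx→Machine M7, Quanta→Machine M6, Apex→Machine M1, Delta→Machine M5 = 10268 ops/s.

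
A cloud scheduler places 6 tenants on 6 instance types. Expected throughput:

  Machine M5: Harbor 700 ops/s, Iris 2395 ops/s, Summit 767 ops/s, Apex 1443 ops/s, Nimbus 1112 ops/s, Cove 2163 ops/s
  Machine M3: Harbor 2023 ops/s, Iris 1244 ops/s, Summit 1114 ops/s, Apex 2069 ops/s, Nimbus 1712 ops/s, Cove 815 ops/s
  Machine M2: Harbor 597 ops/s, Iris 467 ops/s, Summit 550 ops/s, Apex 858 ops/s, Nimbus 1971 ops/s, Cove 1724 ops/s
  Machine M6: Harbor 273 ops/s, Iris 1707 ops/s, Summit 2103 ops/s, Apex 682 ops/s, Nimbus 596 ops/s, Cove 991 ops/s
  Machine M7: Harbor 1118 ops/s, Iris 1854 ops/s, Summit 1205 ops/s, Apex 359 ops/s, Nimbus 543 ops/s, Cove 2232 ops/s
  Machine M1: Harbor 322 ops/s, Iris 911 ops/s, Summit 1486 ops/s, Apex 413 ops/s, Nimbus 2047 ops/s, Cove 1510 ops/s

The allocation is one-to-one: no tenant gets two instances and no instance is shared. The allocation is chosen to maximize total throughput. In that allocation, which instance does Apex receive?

Optimal: Harbor→Machine M3 (2023 ops/s), Iris→Machine M5 (2395 ops/s), Summit→Machine M6 (2103 ops/s), Apex→Machine M2 (858 ops/s), Nimbus→Machine M1 (2047 ops/s), Cove→Machine M7 (2232 ops/s) — total 2023+2395+2103+858+2047+2232 = 11658 ops/s.
Column-greedy (each instance in turn goes to its best remaining tenant) gives 11092 ops/s, worse by 566.
Swapping Apex↔Summit (Apex→Machine M6 682 ops/s, Summit→Machine M2 550 ops/s) loses 1729.
Checked against all permutations: 11658 ops/s is optimal.
Apex's own top instance is Machine M3 (2069 ops/s), but forcing Apex→Machine M3 and reassigning the rest optimally gives only 11456 ops/s — worse by 202.

Apex receives Machine M2.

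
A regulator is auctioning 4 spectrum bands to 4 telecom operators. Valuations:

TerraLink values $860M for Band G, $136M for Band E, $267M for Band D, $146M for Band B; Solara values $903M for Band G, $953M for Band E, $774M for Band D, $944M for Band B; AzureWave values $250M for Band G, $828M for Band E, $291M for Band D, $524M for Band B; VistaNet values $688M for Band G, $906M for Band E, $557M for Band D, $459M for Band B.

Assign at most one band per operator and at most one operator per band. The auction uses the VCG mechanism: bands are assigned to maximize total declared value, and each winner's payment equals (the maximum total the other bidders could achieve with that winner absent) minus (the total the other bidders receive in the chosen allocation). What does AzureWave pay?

Efficient allocation: TerraLink→Band G ($860M), Solara→Band B ($944M), AzureWave→Band E ($828M), VistaNet→Band D ($557M); total welfare W = $3189M.
AzureWave receives Band E at value $828M, so the others get W − 828 = $2361M.
Without AzureWave: best allocation of the remaining 3 bidders over all 4 bands is TerraLink→Band G ($860M), Solara→Band B ($944M), VistaNet→Band E ($906M), total $2710M.
VCG payment = (others' best without AzureWave) − (others' welfare with AzureWave) = 2710 − 2361 = $349M.

AzureWave pays $349M.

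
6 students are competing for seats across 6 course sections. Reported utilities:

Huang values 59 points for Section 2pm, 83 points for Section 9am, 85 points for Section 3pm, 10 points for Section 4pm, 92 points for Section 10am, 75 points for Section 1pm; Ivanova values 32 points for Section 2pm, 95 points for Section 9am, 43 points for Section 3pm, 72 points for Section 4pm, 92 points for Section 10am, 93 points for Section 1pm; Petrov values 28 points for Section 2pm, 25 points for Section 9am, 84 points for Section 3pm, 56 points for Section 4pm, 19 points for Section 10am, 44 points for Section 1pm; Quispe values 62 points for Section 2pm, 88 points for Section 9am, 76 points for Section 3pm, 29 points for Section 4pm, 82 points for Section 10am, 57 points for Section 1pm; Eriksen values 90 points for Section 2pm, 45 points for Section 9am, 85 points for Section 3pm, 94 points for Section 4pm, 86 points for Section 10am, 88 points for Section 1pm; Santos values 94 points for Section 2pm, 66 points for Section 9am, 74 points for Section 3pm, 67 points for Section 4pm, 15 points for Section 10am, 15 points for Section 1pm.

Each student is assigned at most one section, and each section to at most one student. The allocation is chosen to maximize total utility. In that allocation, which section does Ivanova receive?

Ivanova receives Section 1pm.

Treat this as an assignment problem: match each student to one section.
Optimal: Huang→Section 10am (92 points), Ivanova→Section 1pm (93 points), Petrov→Section 3pm (84 points), Quispe→Section 9am (88 points), Eriksen→Section 4pm (94 points), Santos→Section 2pm (94 points) — total 92+93+84+88+94+94 = 545 points.
Row-greedy (each student in turn takes its best remaining section) gives 442 points, worse by 103.
Next-best assignment: Huang→Section 9am, Ivanova→Section 1pm, Petrov→Section 3pm, Quispe→Section 10am, Eriksen→Section 4pm, Santos→Section 2pm = 530 points.
Swapping Ivanova↔Eriksen (Ivanova→Section 4pm 72 points, Eriksen→Section 1pm 88 points) loses 27.
Ivanova's own top section is Section 9am (95 points), but forcing Ivanova→Section 9am and reassigning the rest optimally gives only 524 points — worse by 21.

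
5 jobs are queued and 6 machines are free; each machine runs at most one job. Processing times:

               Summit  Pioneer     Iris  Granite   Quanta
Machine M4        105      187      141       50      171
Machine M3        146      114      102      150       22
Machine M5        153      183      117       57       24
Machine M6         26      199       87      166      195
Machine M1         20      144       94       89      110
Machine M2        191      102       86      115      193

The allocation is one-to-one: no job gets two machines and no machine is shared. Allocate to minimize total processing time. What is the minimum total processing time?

This is a one-to-one assignment (minimum-cost bipartite matching).
Optimal: Summit→Machine M1 (20 min), Pioneer→Machine M2 (102 min), Iris→Machine M6 (87 min), Granite→Machine M4 (50 min), Quanta→Machine M3 (22 min) — total 20+102+87+50+22 = 281 min.
Next-best assignment: Summit→Machine M1, Pioneer→Machine M2, Iris→Machine M6, Granite→Machine M4, Quanta→Machine M5 = 283 min.

Min total: 281 min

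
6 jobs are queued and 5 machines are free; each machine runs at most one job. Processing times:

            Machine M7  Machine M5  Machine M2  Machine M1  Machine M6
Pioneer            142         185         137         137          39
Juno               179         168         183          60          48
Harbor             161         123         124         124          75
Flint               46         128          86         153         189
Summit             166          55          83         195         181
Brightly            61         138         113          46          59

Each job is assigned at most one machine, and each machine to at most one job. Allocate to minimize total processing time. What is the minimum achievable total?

Treat this as an assignment problem: match each job to one machine.
Optimal: Brightly→Machine M7 (61 min), Summit→Machine M5 (55 min), Flint→Machine M2 (86 min), Juno→Machine M1 (60 min), Pioneer→Machine M6 (39 min) — total 61+55+86+60+39 = 301 min.
Column-greedy (each machine in turn goes to its cheapest remaining job) gives 313 min, worse by 12.
No other one-to-one assignment undercuts 301 min.

Min total: 301 min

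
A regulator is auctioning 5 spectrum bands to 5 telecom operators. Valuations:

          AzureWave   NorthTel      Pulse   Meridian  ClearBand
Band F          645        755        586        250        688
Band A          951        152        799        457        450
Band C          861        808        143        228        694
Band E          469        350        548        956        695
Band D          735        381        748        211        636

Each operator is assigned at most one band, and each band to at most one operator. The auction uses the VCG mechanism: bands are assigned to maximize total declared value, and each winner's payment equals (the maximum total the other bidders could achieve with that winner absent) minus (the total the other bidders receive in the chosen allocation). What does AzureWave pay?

Efficient allocation: AzureWave→Band A ($951M), NorthTel→Band C ($808M), Pulse→Band D ($748M), Meridian→Band E ($956M), ClearBand→Band F ($688M); total welfare W = $4151M.
AzureWave receives Band A at value $951M, so the others get W − 951 = $3200M.
Without AzureWave: best allocation of the remaining 4 bidders over all 5 bands is NorthTel→Band C ($808M), Pulse→Band A ($799M), Meridian→Band E ($956M), ClearBand→Band F ($688M), total $3251M.
VCG payment = (others' best without AzureWave) − (others' welfare with AzureWave) = 3251 − 3200 = $51M.

AzureWave pays $51M.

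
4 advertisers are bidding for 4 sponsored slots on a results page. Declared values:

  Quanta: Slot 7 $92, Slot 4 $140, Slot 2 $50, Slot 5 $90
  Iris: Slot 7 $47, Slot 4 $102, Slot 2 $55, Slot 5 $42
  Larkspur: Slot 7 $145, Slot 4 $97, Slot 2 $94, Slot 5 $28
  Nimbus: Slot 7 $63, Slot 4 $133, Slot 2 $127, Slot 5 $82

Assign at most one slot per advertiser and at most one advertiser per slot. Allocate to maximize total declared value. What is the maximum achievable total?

Maximum total: $464

Optimal: Quanta→Slot 5 ($90), Iris→Slot 4 ($102), Larkspur→Slot 7 ($145), Nimbus→Slot 2 ($127) — total 90+102+145+127 = $464.
Row-greedy (each advertiser in turn takes its best remaining slot) gives $422, worse by 42.
Swapping Quanta↔Iris (Quanta→Slot 4 $140, Iris→Slot 5 $42) loses 10.
Every other assignment is strictly worse.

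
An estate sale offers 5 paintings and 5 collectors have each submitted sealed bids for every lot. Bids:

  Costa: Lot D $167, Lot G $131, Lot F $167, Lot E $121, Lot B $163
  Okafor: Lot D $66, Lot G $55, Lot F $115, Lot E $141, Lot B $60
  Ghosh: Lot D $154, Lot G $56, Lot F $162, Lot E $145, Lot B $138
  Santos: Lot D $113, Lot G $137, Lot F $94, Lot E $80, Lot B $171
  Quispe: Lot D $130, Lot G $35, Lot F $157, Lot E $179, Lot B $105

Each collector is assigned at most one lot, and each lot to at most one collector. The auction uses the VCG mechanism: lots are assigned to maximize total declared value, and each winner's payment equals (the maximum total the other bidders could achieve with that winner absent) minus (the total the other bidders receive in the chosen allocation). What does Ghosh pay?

Efficient allocation: Costa→Lot G ($131), Okafor→Lot E ($141), Ghosh→Lot D ($154), Santos→Lot B ($171), Quispe→Lot F ($157); total welfare W = $754.
Ghosh receives Lot D at value $154, so the others get W − 154 = $600.
Without Ghosh: best allocation of the remaining 4 bidders over all 5 lots is Costa→Lot D ($167), Okafor→Lot E ($141), Santos→Lot B ($171), Quispe→Lot F ($157), total $636.
VCG payment = (others' best without Ghosh) − (others' welfare with Ghosh) = 636 − 600 = $36.

Ghosh pays $36.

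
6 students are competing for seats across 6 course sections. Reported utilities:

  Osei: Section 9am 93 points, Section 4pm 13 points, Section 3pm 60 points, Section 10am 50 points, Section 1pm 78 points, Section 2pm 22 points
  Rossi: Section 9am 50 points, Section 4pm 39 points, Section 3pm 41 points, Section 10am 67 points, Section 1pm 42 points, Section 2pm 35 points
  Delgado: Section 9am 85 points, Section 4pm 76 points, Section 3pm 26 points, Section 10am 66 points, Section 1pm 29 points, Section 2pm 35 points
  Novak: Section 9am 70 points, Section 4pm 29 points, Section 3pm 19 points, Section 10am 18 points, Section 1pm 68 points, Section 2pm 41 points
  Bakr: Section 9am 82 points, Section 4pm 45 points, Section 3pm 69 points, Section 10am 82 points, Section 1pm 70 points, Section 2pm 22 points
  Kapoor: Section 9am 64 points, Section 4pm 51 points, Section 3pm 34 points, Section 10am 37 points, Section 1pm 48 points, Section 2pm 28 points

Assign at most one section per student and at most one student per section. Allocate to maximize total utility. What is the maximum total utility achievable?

Max total: 401 points

Optimal: Osei→Section 9am (93 points), Rossi→Section 10am (67 points), Delgado→Section 4pm (76 points), Novak→Section 1pm (68 points), Bakr→Section 3pm (69 points), Kapoor→Section 2pm (28 points) — total 93+67+76+68+69+28 = 401 points.
Max-entry greedy (repeatedly take the single best remaining cell) gives 388 points, worse by 13.
Next-best assignment: Osei→Section 1pm, Rossi→Section 10am, Delgado→Section 4pm, Novak→Section 2pm, Bakr→Section 3pm, Kapoor→Section 9am = 395 points.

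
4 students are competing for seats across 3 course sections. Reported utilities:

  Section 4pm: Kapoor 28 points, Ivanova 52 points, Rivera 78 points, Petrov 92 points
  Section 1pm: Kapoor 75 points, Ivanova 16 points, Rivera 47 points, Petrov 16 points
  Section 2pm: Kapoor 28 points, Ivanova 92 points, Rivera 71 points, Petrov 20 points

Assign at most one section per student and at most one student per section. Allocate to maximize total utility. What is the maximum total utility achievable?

This is the linear assignment problem.
Optimal: Petrov→Section 4pm (92 points), Kapoor→Section 1pm (75 points), Ivanova→Section 2pm (92 points) — total 92+75+92 = 259 points.
Row-greedy (each student in turn takes its best remaining section) gives 245 points, worse by 14.
Next-best assignment: Rivera→Section 4pm, Kapoor→Section 1pm, Ivanova→Section 2pm = 245 points.
No other one-to-one assignment exceeds 259 points.

Max total: 259 points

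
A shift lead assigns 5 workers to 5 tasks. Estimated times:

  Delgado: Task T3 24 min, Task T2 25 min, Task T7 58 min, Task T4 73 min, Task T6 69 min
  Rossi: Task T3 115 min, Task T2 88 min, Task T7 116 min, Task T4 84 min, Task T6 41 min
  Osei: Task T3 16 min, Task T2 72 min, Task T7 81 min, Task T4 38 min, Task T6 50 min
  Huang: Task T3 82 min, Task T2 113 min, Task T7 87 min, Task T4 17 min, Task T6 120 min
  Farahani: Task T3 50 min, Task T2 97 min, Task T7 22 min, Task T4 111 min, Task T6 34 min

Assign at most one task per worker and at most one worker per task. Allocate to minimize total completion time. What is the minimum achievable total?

Min total: 121 min

Optimal: Delgado→Task T2 (25 min), Rossi→Task T6 (41 min), Osei→Task T3 (16 min), Huang→Task T4 (17 min), Farahani→Task T7 (22 min) — total 25+41+16+17+22 = 121 min.
Row-greedy (each worker in turn takes its cheapest remaining task) gives 287 min, worse by 166.
No other one-to-one assignment undercuts 121 min.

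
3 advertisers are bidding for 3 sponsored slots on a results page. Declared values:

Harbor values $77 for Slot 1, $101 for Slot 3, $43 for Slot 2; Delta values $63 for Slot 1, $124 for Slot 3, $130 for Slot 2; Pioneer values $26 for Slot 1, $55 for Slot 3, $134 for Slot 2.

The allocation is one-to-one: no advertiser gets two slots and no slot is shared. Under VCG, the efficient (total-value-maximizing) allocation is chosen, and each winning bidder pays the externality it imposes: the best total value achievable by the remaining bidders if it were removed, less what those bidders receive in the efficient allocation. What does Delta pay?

Efficient allocation: Harbor→Slot 1 ($77), Delta→Slot 3 ($124), Pioneer→Slot 2 ($134); total welfare W = $335.
Delta receives Slot 3 at value $124, so the others get W − 124 = $211.
Without Delta: best allocation of the remaining 2 bidders over all 3 slots is Harbor→Slot 3 ($101), Pioneer→Slot 2 ($134), total $235.
VCG payment = (others' best without Delta) − (others' welfare with Delta) = 235 − 211 = $24.

Delta pays $24.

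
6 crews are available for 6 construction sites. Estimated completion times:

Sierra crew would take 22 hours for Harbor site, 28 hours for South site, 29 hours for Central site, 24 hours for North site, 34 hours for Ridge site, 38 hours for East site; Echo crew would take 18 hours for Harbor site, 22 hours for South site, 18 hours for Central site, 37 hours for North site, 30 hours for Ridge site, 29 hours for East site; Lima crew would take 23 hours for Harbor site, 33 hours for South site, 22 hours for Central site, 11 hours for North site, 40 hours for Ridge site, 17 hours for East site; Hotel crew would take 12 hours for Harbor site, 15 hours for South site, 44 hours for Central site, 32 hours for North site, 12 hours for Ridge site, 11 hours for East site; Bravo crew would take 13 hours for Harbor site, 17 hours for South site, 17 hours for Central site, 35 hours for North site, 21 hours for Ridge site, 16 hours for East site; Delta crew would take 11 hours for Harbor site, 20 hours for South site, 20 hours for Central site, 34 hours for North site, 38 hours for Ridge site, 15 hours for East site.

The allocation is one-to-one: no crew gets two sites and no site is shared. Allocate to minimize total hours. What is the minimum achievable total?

Optimal: Sierra crew→Harbor site (22 hours), Echo crew→Central site (18 hours), Lima crew→North site (11 hours), Hotel crew→Ridge site (12 hours), Bravo crew→South site (17 hours), Delta crew→East site (15 hours) — total 22+18+11+12+17+15 = 95 hours.
Row-greedy (each crew in turn takes its cheapest remaining site) gives 117 hours, worse by 22.

Min total: 95 hours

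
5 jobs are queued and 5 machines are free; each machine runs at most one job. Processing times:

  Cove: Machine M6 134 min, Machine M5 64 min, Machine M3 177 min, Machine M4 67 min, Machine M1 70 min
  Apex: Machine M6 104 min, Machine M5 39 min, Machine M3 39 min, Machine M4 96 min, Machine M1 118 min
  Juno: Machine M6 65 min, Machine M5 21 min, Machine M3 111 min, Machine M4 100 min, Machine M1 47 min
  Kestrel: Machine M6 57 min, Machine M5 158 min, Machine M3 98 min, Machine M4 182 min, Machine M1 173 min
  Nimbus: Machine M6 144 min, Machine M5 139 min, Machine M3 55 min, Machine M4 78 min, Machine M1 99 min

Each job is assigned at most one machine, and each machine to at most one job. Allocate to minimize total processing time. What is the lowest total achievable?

Minimum total: 265 min

Treat this as an assignment problem: match each job to one machine.
Optimal: Cove→Machine M4 (67 min), Apex→Machine M5 (39 min), Juno→Machine M1 (47 min), Kestrel→Machine M6 (57 min), Nimbus→Machine M3 (55 min) — total 67+39+47+57+55 = 265 min.
Min-entry greedy (repeatedly take the single cheapest remaining cell) gives 283 min, worse by 18.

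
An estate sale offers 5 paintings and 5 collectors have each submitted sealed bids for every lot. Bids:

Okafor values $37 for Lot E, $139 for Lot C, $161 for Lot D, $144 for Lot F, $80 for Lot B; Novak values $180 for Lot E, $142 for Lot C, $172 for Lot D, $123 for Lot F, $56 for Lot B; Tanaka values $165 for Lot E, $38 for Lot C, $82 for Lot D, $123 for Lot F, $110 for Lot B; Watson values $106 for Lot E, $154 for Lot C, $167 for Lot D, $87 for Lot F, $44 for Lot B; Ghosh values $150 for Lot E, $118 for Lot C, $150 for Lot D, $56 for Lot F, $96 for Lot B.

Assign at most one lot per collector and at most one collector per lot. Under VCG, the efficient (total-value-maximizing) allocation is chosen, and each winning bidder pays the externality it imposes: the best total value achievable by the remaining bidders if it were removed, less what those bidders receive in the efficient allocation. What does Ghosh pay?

Ghosh pays $47.

Efficient allocation: Okafor→Lot F ($144), Novak→Lot E ($180), Tanaka→Lot B ($110), Watson→Lot C ($154), Ghosh→Lot D ($150); total welfare W = $738.
Ghosh receives Lot D at value $150, so the others get W − 150 = $588.
Without Ghosh: best allocation of the remaining 4 bidders over all 5 lots is Okafor→Lot F ($144), Novak→Lot D ($172), Tanaka→Lot E ($165), Watson→Lot C ($154), total $635.
VCG payment = (others' best without Ghosh) − (others' welfare with Ghosh) = 635 − 588 = $47.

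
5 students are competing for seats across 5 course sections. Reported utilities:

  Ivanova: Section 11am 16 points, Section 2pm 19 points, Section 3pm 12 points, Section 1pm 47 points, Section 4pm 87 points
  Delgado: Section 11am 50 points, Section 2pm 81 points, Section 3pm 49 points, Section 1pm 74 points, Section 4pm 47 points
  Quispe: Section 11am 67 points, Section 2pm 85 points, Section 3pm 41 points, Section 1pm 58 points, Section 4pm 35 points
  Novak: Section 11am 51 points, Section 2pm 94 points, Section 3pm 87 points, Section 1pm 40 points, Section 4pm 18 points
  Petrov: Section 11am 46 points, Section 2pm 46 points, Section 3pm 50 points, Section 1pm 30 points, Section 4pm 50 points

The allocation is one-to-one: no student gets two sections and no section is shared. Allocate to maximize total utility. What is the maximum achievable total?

Treat this as an assignment problem: match each student to one section.
Optimal: Ivanova→Section 4pm (87 points), Delgado→Section 1pm (74 points), Quispe→Section 2pm (85 points), Novak→Section 3pm (87 points), Petrov→Section 11am (46 points) — total 87+74+85+87+46 = 379 points.
Max-entry greedy (repeatedly take the single best remaining cell) gives 372 points, worse by 7.

Max total: 379 points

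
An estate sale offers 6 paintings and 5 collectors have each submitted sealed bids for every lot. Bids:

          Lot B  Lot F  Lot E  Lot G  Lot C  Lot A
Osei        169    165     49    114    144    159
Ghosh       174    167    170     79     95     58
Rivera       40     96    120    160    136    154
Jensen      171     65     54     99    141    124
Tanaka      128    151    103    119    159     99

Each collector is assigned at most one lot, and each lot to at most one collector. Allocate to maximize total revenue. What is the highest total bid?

Treat this as an assignment problem: match each collector to one lot.
Optimal: Osei→Lot F ($165), Ghosh→Lot E ($170), Rivera→Lot G ($160), Jensen→Lot B ($171), Tanaka→Lot C ($159) — total 165+170+160+171+159 = $825.
Column-greedy (each lot in turn goes to its best remaining collector) gives $719, worse by 106.
Next-best assignment: Osei→Lot F, Ghosh→Lot E, Rivera→Lot A, Jensen→Lot B, Tanaka→Lot C = $819.
No other one-to-one assignment exceeds $825.

Maximum total: $825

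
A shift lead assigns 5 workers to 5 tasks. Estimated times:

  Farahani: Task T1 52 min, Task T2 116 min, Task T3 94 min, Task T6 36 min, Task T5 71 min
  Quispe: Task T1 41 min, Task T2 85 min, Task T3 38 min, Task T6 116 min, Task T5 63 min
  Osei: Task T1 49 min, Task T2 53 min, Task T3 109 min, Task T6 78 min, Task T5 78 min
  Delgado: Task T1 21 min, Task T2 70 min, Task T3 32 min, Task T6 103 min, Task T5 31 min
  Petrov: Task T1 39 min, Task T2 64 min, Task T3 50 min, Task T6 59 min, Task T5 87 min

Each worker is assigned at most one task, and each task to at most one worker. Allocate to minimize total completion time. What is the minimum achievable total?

Min total: 197 min

Optimal: Farahani→Task T6 (36 min), Quispe→Task T3 (38 min), Osei→Task T2 (53 min), Delgado→Task T5 (31 min), Petrov→Task T1 (39 min) — total 36+38+53+31+39 = 197 min.
Min-entry greedy (repeatedly take the single cheapest remaining cell) gives 235 min, worse by 38.
Swapping Delgado↔Farahani (Delgado→Task T6 103 min, Farahani→Task T5 71 min) adds 107.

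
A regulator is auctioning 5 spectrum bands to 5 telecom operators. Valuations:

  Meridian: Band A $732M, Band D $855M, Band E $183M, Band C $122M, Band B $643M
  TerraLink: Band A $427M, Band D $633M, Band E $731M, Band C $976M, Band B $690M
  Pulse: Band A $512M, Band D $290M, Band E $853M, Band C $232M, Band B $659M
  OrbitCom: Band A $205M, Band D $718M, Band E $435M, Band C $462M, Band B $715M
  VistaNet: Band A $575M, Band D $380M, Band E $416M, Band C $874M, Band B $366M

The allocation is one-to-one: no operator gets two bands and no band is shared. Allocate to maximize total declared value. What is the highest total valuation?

Optimal: Meridian→Band D ($855M), TerraLink→Band C ($976M), Pulse→Band E ($853M), OrbitCom→Band B ($715M), VistaNet→Band A ($575M) — total 855+976+853+715+575 = $3974M.
Column-greedy (each band in turn goes to its best remaining operator) gives $3645M, worse by 329.
Next-best assignment: Meridian→Band A, TerraLink→Band B, Pulse→Band E, OrbitCom→Band D, VistaNet→Band C = $3867M.
Swapping VistaNet↔TerraLink (VistaNet→Band C $874M, TerraLink→Band A $427M) loses 250.

Maximum total: $3974M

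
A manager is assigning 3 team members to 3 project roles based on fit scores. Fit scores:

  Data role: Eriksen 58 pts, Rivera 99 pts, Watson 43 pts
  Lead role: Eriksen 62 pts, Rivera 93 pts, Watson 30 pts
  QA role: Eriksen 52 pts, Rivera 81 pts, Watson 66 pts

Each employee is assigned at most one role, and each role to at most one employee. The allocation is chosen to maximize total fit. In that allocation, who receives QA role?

Optimal: Eriksen→Lead role (62 pts), Rivera→Data role (99 pts), Watson→QA role (66 pts) — total 62+99+66 = 227 pts.
Next-best assignment: Eriksen→Data role, Rivera→Lead role, Watson→QA role = 217 pts.
No other one-to-one assignment exceeds 227 pts.

Watson receives QA role.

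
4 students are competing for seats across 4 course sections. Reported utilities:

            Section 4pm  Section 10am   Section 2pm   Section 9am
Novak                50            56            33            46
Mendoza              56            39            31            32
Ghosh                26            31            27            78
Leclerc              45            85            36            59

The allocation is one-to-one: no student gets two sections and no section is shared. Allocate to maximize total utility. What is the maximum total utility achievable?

Max total: 252 points

This is a one-to-one assignment (maximum-weight bipartite matching).
Optimal: Novak→Section 2pm (33 points), Mendoza→Section 4pm (56 points), Ghosh→Section 9am (78 points), Leclerc→Section 10am (85 points) — total 33+56+78+85 = 252 points.
Row-greedy (each student in turn takes its best remaining section) gives 226 points, worse by 26.
Swapping Ghosh↔Novak (Ghosh→Section 2pm 27 points, Novak→Section 9am 46 points) loses 38.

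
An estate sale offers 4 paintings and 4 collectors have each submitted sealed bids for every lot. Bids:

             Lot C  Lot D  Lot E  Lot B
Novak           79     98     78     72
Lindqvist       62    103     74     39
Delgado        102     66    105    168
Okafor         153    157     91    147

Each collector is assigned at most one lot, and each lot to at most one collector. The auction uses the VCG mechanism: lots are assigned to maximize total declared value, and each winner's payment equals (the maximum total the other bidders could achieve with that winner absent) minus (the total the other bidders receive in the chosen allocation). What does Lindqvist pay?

Lindqvist pays $20.

Efficient allocation: Novak→Lot E ($78), Lindqvist→Lot D ($103), Delgado→Lot B ($168), Okafor→Lot C ($153); total welfare W = $502.
Lindqvist receives Lot D at value $103, so the others get W − 103 = $399.
Without Lindqvist: best allocation of the remaining 3 bidders over all 4 lots is Novak→Lot D ($98), Delgado→Lot B ($168), Okafor→Lot C ($153), total $419.
VCG payment = (others' best without Lindqvist) − (others' welfare with Lindqvist) = 419 − 399 = $20.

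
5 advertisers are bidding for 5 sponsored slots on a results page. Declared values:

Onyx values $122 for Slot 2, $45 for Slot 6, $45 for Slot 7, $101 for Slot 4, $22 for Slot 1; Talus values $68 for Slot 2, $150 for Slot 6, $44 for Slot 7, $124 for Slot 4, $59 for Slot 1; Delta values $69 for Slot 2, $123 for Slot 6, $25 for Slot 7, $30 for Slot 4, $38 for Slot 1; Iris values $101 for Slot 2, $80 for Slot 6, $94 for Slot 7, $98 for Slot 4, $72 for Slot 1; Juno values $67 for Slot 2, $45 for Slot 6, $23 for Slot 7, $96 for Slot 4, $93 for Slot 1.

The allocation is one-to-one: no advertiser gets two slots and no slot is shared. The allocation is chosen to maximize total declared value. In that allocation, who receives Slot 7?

Iris receives Slot 7.

Optimal: Onyx→Slot 2 ($122), Talus→Slot 4 ($124), Delta→Slot 6 ($123), Iris→Slot 7 ($94), Juno→Slot 1 ($93) — total 122+124+123+94+93 = $556.
Max-entry greedy (repeatedly take the single best remaining cell) gives $488, worse by 68.
Next-best assignment: Onyx→Slot 4, Talus→Slot 6, Delta→Slot 2, Iris→Slot 7, Juno→Slot 1 = $507.
Checked against all permutations: $556 is optimal.
Iris's own top slot is Slot 2 ($101), but forcing Iris→Slot 2 and reassigning the rest optimally gives only $486 — worse by 70.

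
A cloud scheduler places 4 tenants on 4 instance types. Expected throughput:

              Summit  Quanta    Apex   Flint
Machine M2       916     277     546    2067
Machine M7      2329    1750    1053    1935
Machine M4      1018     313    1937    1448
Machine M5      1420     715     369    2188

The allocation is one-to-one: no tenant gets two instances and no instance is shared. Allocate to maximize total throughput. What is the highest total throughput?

Max total: 7174 ops/s

Optimal: Summit→Machine M5 (1420 ops/s), Quanta→Machine M7 (1750 ops/s), Apex→Machine M4 (1937 ops/s), Flint→Machine M2 (2067 ops/s) — total 1420+1750+1937+2067 = 7174 ops/s.
Column-greedy (each instance in turn goes to its best remaining tenant) gives 7048 ops/s, worse by 126.
Checked against all permutations: 7174 ops/s is optimal.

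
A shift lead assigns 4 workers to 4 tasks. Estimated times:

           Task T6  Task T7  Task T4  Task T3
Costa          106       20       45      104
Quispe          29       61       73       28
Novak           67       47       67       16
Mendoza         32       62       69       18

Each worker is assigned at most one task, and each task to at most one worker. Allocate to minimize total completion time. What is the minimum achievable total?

Min total: 134 min

Optimal: Costa→Task T7 (20 min), Quispe→Task T6 (29 min), Novak→Task T4 (67 min), Mendoza→Task T3 (18 min) — total 20+29+67+18 = 134 min.
Row-greedy (each worker in turn takes its cheapest remaining task) gives 184 min, worse by 50.
No other one-to-one assignment undercuts 134 min.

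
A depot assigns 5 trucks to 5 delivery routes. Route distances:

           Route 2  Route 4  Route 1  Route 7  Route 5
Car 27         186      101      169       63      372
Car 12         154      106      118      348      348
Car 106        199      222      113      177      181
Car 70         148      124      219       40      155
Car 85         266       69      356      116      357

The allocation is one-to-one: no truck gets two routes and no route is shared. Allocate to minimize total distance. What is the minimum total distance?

This is a one-to-one assignment (minimum-cost bipartite matching).
Optimal: Car 27→Route 7 (63 km), Car 12→Route 2 (154 km), Car 106→Route 1 (113 km), Car 70→Route 5 (155 km), Car 85→Route 4 (69 km) — total 63+154+113+155+69 = 554 km.
Column-greedy (each route in turn goes to its cheapest remaining truck) gives 741 km, worse by 187.
Next-best assignment: Car 27→Route 7, Car 12→Route 1, Car 106→Route 5, Car 70→Route 2, Car 85→Route 4 = 579 km.
Every other assignment is strictly worse.

Min total: 554 km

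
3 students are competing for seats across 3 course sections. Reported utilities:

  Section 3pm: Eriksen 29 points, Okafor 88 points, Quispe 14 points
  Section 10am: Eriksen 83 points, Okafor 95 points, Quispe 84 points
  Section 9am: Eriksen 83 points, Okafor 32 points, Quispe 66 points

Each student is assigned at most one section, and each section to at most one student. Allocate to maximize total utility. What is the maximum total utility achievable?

Maximum total: 255 points

Optimal: Eriksen→Section 9am (83 points), Okafor→Section 3pm (88 points), Quispe→Section 10am (84 points) — total 83+88+84 = 255 points.
Max-entry greedy (repeatedly take the single best remaining cell) gives 192 points, worse by 63.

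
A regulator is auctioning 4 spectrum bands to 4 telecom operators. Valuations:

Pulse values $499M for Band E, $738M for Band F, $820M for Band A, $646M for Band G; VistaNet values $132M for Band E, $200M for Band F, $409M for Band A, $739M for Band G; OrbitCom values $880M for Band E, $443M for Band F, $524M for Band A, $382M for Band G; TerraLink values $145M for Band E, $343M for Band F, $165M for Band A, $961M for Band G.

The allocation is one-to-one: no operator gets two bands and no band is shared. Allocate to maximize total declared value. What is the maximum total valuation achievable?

Max total: $2988M

Optimal: Pulse→Band F ($738M), VistaNet→Band A ($409M), OrbitCom→Band E ($880M), TerraLink→Band G ($961M) — total 738+409+880+961 = $2988M.
Max-entry greedy (repeatedly take the single best remaining cell) gives $2861M, worse by 127.
Next-best assignment: Pulse→Band A, VistaNet→Band F, OrbitCom→Band E, TerraLink→Band G = $2861M.
No other one-to-one assignment exceeds $2988M.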